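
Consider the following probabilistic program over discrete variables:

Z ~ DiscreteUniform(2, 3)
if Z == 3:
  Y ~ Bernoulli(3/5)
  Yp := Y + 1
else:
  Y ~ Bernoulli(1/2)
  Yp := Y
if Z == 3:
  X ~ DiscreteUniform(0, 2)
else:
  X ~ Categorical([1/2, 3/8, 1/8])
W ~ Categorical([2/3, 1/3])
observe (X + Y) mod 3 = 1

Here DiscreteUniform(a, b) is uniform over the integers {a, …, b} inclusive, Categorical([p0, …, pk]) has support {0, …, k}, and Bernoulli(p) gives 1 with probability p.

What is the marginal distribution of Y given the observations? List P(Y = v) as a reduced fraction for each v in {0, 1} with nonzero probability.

P(Y=0) = 77/185, P(Y=1) = 108/185

Enumerate traces; 8 have nonzero weight after conditioning:
  (Z=2, Y=0, X=1, W=0) weight 1/16
  (Z=2, Y=0, X=1, W=1) weight 1/32
  (Z=2, Y=1, X=0, W=0) weight 1/12
  (Z=2, Y=1, X=0, W=1) weight 1/24
  (Z=3, Y=0, X=1, W=0) weight 2/45
  (Z=3, Y=0, X=1, W=1) weight 1/45
  (Z=3, Y=1, X=0, W=0) weight 1/15
  (Z=3, Y=1, X=0, W=1) weight 1/30
Group by Y:
  weight(Y=0) = 77/480
  weight(Y=1) = 9/40
Total weight = 77/480 + 9/40 = 37/96
P(Y=0 | obs) = 77/480 / 37/96 = 77/185
P(Y=1 | obs) = 9/40 / 37/96 = 108/185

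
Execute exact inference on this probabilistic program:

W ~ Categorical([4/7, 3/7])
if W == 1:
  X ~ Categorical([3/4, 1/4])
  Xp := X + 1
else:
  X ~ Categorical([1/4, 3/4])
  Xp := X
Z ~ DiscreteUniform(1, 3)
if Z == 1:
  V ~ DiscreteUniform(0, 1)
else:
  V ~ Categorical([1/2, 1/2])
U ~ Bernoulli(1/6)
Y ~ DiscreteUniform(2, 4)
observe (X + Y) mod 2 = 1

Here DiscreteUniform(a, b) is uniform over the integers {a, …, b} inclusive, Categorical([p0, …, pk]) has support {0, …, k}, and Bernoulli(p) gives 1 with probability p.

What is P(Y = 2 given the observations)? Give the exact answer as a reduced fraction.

Enumerate traces; 72 have nonzero weight after conditioning:
  (W=0, X=0, Z=1, V=0, U=0, Y=3) weight 5/756
  (W=0, X=0, Z=1, V=0, U=1, Y=3) weight 1/756
  (W=0, X=0, Z=1, V=1, U=0, Y=3) weight 5/756
  (W=0, X=0, Z=1, V=1, U=1, Y=3) weight 1/756
  (W=0, X=0, Z=2, V=0, U=0, Y=3) weight 5/756
  (W=0, X=0, Z=2, V=0, U=1, Y=3) weight 1/756
  (W=0, X=0, Z=2, V=1, U=0, Y=3) weight 5/756
  (W=0, X=0, Z=2, V=1, U=1, Y=3) weight 1/756
  (W=0, X=1, Z=1, V=0, U=0, Y=2) weight 5/252
  (W=0, X=1, Z=1, V=0, U=0, Y=4) weight 5/252
  … 62 more
Group by Y:
  weight(Y=2) = 5/28
  weight(Y=3) = 13/84
  weight(Y=4) = 5/28
Total weight = 5/28 + 13/84 + 5/28 = 43/84
P(Y=2 | obs) = 5/28 / 43/84 = 15/43
P(Y=3 | obs) = 13/84 / 43/84 = 13/43
P(Y=4 | obs) = 5/28 / 43/84 = 15/43

P(Y = 2 | obs) = 15/43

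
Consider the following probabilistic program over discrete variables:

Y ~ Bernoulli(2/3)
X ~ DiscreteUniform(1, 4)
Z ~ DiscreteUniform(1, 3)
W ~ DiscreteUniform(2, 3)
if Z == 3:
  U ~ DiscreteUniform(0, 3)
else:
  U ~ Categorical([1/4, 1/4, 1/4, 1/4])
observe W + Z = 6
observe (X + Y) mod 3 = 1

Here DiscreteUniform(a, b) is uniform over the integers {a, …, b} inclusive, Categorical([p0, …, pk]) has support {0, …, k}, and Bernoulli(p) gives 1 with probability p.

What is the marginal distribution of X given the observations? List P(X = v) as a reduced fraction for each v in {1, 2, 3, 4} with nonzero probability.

P(X=1) = 1/4, P(X=3) = 1/2, P(X=4) = 1/4

Enumerate traces; 12 have nonzero weight after conditioning:
  (Y=0, X=1, Z=3, W=3, U=0) weight 1/288
  (Y=0, X=1, Z=3, W=3, U=1) weight 1/288
  (Y=0, X=1, Z=3, W=3, U=2) weight 1/288
  (Y=0, X=1, Z=3, W=3, U=3) weight 1/288
  (Y=0, X=4, Z=3, W=3, U=0) weight 1/288
  (Y=0, X=4, Z=3, W=3, U=1) weight 1/288
  (Y=0, X=4, Z=3, W=3, U=2) weight 1/288
  (Y=0, X=4, Z=3, W=3, U=3) weight 1/288
  (Y=1, X=3, Z=3, W=3, U=0) weight 1/144
  … 3 more
Group by X:
  weight(X=1) = 1/72
  weight(X=3) = 1/36
  weight(X=4) = 1/72
Total weight = 1/72 + 1/36 + 1/72 = 1/18
P(X=1 | obs) = 1/72 / 1/18 = 1/4
P(X=3 | obs) = 1/36 / 1/18 = 1/2
P(X=4 | obs) = 1/72 / 1/18 = 1/4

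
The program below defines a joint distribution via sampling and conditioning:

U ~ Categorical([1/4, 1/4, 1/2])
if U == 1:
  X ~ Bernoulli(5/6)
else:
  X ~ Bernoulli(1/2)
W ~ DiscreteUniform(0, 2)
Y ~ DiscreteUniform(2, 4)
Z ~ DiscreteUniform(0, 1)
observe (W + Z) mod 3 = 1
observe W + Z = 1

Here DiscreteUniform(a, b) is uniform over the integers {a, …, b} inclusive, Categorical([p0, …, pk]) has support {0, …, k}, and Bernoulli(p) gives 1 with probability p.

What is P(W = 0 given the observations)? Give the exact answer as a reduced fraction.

P(W = 0 | obs) = 1/2

Enumerate traces; 36 have nonzero weight after conditioning:
  (U=0, X=0, W=0, Y=2, Z=1) weight 1/144
  (U=0, X=0, W=0, Y=3, Z=1) weight 1/144
  (U=0, X=0, W=0, Y=4, Z=1) weight 1/144
  (U=0, X=0, W=1, Y=2, Z=0) weight 1/144
  (U=0, X=0, W=1, Y=3, Z=0) weight 1/144
  (U=0, X=0, W=1, Y=4, Z=0) weight 1/144
  (U=0, X=1, W=0, Y=2, Z=1) weight 1/144
  (U=0, X=1, W=0, Y=3, Z=1) weight 1/144
  … 28 more
Group by W:
  weight(W=0) = 1/6
  weight(W=1) = 1/6
Total weight = 1/6 + 1/6 = 1/3
P(W=0 | obs) = 1/6 / 1/3 = 1/2
P(W=1 | obs) = 1/6 / 1/3 = 1/2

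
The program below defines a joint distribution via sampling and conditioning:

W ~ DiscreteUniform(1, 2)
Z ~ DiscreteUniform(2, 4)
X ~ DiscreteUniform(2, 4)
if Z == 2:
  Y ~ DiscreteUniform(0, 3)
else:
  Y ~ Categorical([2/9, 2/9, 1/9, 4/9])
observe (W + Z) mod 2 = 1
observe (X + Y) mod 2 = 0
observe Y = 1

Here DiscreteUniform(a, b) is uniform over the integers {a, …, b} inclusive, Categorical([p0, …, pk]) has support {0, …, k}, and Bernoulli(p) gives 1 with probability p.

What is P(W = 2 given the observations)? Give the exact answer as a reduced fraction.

Enumerate traces; 3 have nonzero weight after conditioning:
  (W=1, Z=2, X=3, Y=1) weight 1/72
  (W=1, Z=4, X=3, Y=1) weight 1/81
  (W=2, Z=3, X=3, Y=1) weight 1/81
Group by W:
  weight(W=1) = 17/648
  weight(W=2) = 1/81
Total weight = 17/648 + 1/81 = 25/648
P(W=1 | obs) = 17/648 / 25/648 = 17/25
P(W=2 | obs) = 1/81 / 25/648 = 8/25

P(W = 2 | obs) = 8/25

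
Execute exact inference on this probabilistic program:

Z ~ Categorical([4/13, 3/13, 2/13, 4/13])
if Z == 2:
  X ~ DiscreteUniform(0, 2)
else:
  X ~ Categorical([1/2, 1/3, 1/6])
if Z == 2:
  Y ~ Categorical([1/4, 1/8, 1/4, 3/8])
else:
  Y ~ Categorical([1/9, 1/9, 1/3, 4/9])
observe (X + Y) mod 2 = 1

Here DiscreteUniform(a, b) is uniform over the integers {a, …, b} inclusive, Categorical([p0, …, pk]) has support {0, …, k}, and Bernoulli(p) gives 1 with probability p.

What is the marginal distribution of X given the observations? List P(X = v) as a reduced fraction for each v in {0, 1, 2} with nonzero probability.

P(X=0) = 183/362, P(X=1) = 53/181, P(X=2) = 73/362

Enumerate traces; 24 have nonzero weight after conditioning:
  (Z=0, X=0, Y=1) weight 2/117
  (Z=0, X=0, Y=3) weight 8/117
  (Z=0, X=1, Y=0) weight 4/351
  (Z=0, X=1, Y=2) weight 4/117
  (Z=0, X=2, Y=1) weight 2/351
  (Z=0, X=2, Y=3) weight 8/351
  (Z=1, X=0, Y=1) weight 1/78
  (Z=1, X=0, Y=3) weight 2/39
  … 16 more
Group by X:
  weight(X=0) = 61/234
  weight(X=1) = 53/351
  weight(X=2) = 73/702
Total weight = 61/234 + 53/351 + 73/702 = 181/351
P(X=0 | obs) = 61/234 / 181/351 = 183/362
P(X=1 | obs) = 53/351 / 181/351 = 53/181
P(X=2 | obs) = 73/702 / 181/351 = 73/362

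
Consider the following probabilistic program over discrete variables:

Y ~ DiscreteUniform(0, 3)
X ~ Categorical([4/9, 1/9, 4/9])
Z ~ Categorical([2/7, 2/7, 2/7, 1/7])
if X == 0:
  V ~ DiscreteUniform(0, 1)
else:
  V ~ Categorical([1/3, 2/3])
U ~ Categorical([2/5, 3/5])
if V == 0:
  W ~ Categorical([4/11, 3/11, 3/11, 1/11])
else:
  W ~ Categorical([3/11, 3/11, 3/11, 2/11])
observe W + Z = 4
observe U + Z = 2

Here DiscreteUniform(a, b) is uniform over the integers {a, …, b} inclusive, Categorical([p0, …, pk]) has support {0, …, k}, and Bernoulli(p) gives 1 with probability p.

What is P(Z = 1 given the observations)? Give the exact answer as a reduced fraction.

Enumerate traces; 48 have nonzero weight after conditioning:
  (Y=0, X=0, Z=1, V=0, U=1, W=3) weight 1/1155
  (Y=0, X=0, Z=1, V=1, U=1, W=3) weight 2/1155
  (Y=0, X=0, Z=2, V=0, U=0, W=2) weight 2/1155
  (Y=0, X=0, Z=2, V=1, U=0, W=2) weight 2/1155
  (Y=0, X=1, Z=1, V=0, U=1, W=3) weight 1/6930
  (Y=0, X=1, Z=1, V=1, U=1, W=3) weight 2/3465
  (Y=0, X=1, Z=2, V=0, U=0, W=2) weight 1/3465
  (Y=0, X=1, Z=2, V=1, U=0, W=2) weight 2/3465
  … 40 more
Group by Z:
  weight(Z=1) = 86/3465
  weight(Z=2) = 12/385
Total weight = 86/3465 + 12/385 = 194/3465
P(Z=1 | obs) = 86/3465 / 194/3465 = 43/97
P(Z=2 | obs) = 12/385 / 194/3465 = 54/97

P(Z = 1 | obs) = 43/97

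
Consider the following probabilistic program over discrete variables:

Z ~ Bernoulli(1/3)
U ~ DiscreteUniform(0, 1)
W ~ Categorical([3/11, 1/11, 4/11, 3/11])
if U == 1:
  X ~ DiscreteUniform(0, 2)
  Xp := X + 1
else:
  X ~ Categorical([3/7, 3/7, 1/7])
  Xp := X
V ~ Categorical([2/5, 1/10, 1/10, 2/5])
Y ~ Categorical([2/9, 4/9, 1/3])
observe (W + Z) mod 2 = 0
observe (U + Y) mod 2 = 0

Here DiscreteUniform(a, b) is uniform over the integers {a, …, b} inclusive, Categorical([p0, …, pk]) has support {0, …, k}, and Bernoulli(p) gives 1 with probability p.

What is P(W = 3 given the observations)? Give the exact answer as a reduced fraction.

P(W = 3 | obs) = 1/6

Enumerate traces; 144 have nonzero weight after conditioning:
  (Z=0, U=0, W=0, X=0, V=0, Y=0) weight 4/1155
  (Z=0, U=0, W=0, X=0, V=0, Y=2) weight 2/385
  (Z=0, U=0, W=0, X=0, V=1, Y=0) weight 1/1155
  (Z=0, U=0, W=0, X=0, V=1, Y=2) weight 1/770
  (Z=0, U=0, W=0, X=0, V=2, Y=0) weight 1/1155
  (Z=0, U=0, W=0, X=0, V=2, Y=2) weight 1/770
  (Z=0, U=0, W=0, X=0, V=3, Y=0) weight 4/1155
  (Z=0, U=0, W=0, X=0, V=3, Y=2) weight 2/385
  (Z=0, U=0, W=2, X=0, V=0, Y=0) weight 16/3465
  (Z=1, U=0, W=1, X=0, V=0, Y=0) weight 2/3465
  … 134 more
Group by W:
  weight(W=0) = 1/11
  weight(W=1) = 1/66
  weight(W=2) = 4/33
  weight(W=3) = 1/22
Total weight = 1/11 + 1/66 + 4/33 + 1/22 = 3/11
P(W=0 | obs) = 1/11 / 3/11 = 1/3
P(W=1 | obs) = 1/66 / 3/11 = 1/18
P(W=2 | obs) = 4/33 / 3/11 = 4/9
P(W=3 | obs) = 1/22 / 3/11 = 1/6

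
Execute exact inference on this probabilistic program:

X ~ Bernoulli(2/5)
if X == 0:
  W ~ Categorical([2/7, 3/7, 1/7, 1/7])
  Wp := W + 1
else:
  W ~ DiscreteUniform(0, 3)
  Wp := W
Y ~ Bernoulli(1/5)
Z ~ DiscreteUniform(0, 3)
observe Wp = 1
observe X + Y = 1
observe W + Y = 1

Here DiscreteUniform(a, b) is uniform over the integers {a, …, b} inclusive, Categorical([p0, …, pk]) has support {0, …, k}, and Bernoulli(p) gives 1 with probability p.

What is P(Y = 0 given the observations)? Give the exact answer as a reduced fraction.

Enumerate traces; 8 have nonzero weight after conditioning:
  (X=0, W=0, Y=1, Z=0) weight 3/350
  (X=0, W=0, Y=1, Z=1) weight 3/350
  (X=0, W=0, Y=1, Z=2) weight 3/350
  (X=0, W=0, Y=1, Z=3) weight 3/350
  (X=1, W=1, Y=0, Z=0) weight 1/50
  (X=1, W=1, Y=0, Z=1) weight 1/50
  (X=1, W=1, Y=0, Z=2) weight 1/50
  (X=1, W=1, Y=0, Z=3) weight 1/50
Group by Y:
  weight(Y=0) = 2/25
  weight(Y=1) = 6/175
Total weight = 2/25 + 6/175 = 4/35
P(Y=0 | obs) = 2/25 / 4/35 = 7/10
P(Y=1 | obs) = 6/175 / 4/35 = 3/10

P(Y = 0 | obs) = 7/10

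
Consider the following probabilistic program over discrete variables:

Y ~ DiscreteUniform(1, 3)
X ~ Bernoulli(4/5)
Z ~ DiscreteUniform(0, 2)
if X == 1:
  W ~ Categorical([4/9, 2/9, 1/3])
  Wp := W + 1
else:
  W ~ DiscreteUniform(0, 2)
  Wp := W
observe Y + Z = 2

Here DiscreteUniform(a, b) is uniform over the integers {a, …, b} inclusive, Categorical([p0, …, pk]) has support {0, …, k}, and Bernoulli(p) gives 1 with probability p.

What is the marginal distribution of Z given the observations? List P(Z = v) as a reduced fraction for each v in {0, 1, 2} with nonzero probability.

Enumerate traces; 12 have nonzero weight after conditioning:
  (Y=1, X=0, Z=1, W=0) weight 1/135
  (Y=1, X=0, Z=1, W=1) weight 1/135
  (Y=1, X=0, Z=1, W=2) weight 1/135
  (Y=1, X=1, Z=1, W=0) weight 16/405
  (Y=1, X=1, Z=1, W=1) weight 8/405
  (Y=1, X=1, Z=1, W=2) weight 4/135
  (Y=2, X=0, Z=0, W=0) weight 1/135
  (Y=2, X=0, Z=0, W=1) weight 1/135
  … 4 more
Group by Z:
  weight(Z=0) = 1/9
  weight(Z=1) = 1/9
Total weight = 1/9 + 1/9 = 2/9
P(Z=0 | obs) = 1/9 / 2/9 = 1/2
P(Z=1 | obs) = 1/9 / 2/9 = 1/2

P(Z=0) = 1/2, P(Z=1) = 1/2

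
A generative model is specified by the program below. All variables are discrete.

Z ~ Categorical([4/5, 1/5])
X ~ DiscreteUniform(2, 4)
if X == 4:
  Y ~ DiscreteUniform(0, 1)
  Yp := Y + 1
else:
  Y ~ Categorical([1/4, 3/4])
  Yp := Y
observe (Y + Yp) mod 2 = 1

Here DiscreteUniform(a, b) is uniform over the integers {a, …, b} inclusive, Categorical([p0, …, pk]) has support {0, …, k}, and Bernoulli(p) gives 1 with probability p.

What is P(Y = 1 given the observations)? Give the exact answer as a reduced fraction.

P(Y = 1 | obs) = 1/2

Enumerate traces; 4 have nonzero weight after conditioning:
  (Z=0, X=4, Y=0) weight 2/15
  (Z=0, X=4, Y=1) weight 2/15
  (Z=1, X=4, Y=0) weight 1/30
  (Z=1, X=4, Y=1) weight 1/30
Group by Y:
  weight(Y=0) = 1/6
  weight(Y=1) = 1/6
Total weight = 1/6 + 1/6 = 1/3
P(Y=0 | obs) = 1/6 / 1/3 = 1/2
P(Y=1 | obs) = 1/6 / 1/3 = 1/2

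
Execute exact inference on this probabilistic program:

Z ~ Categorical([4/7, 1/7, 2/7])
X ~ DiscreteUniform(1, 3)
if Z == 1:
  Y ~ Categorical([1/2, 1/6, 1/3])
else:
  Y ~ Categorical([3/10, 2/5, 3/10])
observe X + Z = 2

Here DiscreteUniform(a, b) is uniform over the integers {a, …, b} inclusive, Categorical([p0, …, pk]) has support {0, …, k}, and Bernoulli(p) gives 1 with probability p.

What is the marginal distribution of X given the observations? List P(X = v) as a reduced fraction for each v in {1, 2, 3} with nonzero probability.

Enumerate traces; 6 have nonzero weight after conditioning:
  (Z=0, X=2, Y=0) weight 2/35
  (Z=0, X=2, Y=1) weight 8/105
  (Z=0, X=2, Y=2) weight 2/35
  (Z=1, X=1, Y=0) weight 1/42
  (Z=1, X=1, Y=1) weight 1/126
  (Z=1, X=1, Y=2) weight 1/63
Group by X:
  weight(X=1) = 1/21
  weight(X=2) = 4/21
Total weight = 1/21 + 4/21 = 5/21
P(X=1 | obs) = 1/21 / 5/21 = 1/5
P(X=2 | obs) = 4/21 / 5/21 = 4/5

P(X=1) = 1/5, P(X=2) = 4/5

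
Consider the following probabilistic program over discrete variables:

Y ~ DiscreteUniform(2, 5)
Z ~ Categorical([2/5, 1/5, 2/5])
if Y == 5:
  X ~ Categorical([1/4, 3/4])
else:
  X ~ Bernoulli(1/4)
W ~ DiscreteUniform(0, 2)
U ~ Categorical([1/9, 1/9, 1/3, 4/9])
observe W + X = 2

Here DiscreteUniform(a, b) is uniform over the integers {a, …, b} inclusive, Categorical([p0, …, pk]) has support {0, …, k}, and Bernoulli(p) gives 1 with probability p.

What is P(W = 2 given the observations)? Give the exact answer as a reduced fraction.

P(W = 2 | obs) = 5/8

Enumerate traces; 96 have nonzero weight after conditioning:
  (Y=2, Z=0, X=0, W=2, U=0) weight 1/360
  (Y=2, Z=0, X=0, W=2, U=1) weight 1/360
  (Y=2, Z=0, X=0, W=2, U=2) weight 1/120
  (Y=2, Z=0, X=0, W=2, U=3) weight 1/90
  (Y=2, Z=0, X=1, W=1, U=0) weight 1/1080
  (Y=2, Z=0, X=1, W=1, U=1) weight 1/1080
  (Y=2, Z=0, X=1, W=1, U=2) weight 1/360
  (Y=2, Z=0, X=1, W=1, U=3) weight 1/270
  … 88 more
Group by W:
  weight(W=1) = 1/8
  weight(W=2) = 5/24
Total weight = 1/8 + 5/24 = 1/3
P(W=1 | obs) = 1/8 / 1/3 = 3/8
P(W=2 | obs) = 5/24 / 1/3 = 5/8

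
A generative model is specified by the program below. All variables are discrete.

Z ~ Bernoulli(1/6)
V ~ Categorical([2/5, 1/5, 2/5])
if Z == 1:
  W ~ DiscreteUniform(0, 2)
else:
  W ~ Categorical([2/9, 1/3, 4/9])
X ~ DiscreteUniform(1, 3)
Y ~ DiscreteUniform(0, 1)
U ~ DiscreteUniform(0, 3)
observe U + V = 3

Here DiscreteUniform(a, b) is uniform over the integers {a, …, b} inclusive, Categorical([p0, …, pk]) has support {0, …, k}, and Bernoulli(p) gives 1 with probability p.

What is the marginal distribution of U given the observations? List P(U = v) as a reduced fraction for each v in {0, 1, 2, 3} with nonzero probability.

P(U=1) = 2/5, P(U=2) = 1/5, P(U=3) = 2/5

Enumerate traces; 108 have nonzero weight after conditioning:
  (Z=0, V=0, W=0, X=1, Y=0, U=3) weight 1/324
  (Z=0, V=0, W=0, X=1, Y=1, U=3) weight 1/324
  (Z=0, V=0, W=0, X=2, Y=0, U=3) weight 1/324
  (Z=0, V=0, W=0, X=2, Y=1, U=3) weight 1/324
  (Z=0, V=0, W=0, X=3, Y=0, U=3) weight 1/324
  (Z=0, V=0, W=0, X=3, Y=1, U=3) weight 1/324
  (Z=0, V=0, W=1, X=1, Y=0, U=3) weight 1/216
  (Z=0, V=0, W=1, X=1, Y=1, U=3) weight 1/216
  (Z=0, V=1, W=0, X=1, Y=0, U=2) weight 1/648
  (Z=0, V=2, W=0, X=1, Y=0, U=1) weight 1/324
  … 98 more
Group by U:
  weight(U=1) = 1/10
  weight(U=2) = 1/20
  weight(U=3) = 1/10
Total weight = 1/10 + 1/20 + 1/10 = 1/4
P(U=1 | obs) = 1/10 / 1/4 = 2/5
P(U=2 | obs) = 1/20 / 1/4 = 1/5
P(U=3 | obs) = 1/10 / 1/4 = 2/5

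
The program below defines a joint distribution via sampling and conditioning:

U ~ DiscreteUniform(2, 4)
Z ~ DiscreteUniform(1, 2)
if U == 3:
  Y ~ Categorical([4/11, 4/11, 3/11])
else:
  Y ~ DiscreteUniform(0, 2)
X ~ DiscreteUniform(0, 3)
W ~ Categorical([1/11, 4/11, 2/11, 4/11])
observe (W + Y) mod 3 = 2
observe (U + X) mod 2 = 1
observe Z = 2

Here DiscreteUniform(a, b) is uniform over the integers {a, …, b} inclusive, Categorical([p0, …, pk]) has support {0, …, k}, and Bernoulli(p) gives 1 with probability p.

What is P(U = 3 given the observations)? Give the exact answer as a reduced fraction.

P(U = 3 | obs) = 117/359

Enumerate traces; 24 have nonzero weight after conditioning:
  (U=2, Z=2, Y=0, X=1, W=2) weight 1/396
  (U=2, Z=2, Y=0, X=3, W=2) weight 1/396
  (U=2, Z=2, Y=1, X=1, W=1) weight 1/198
  (U=2, Z=2, Y=1, X=3, W=1) weight 1/198
  (U=2, Z=2, Y=2, X=1, W=0) weight 1/792
  (U=2, Z=2, Y=2, X=1, W=3) weight 1/198
  (U=2, Z=2, Y=2, X=3, W=0) weight 1/792
  (U=2, Z=2, Y=2, X=3, W=3) weight 1/198
  (U=3, Z=2, Y=0, X=0, W=2) weight 1/363
  (U=4, Z=2, Y=0, X=1, W=2) weight 1/396
  … 14 more
Group by U:
  weight(U=2) = 1/36
  weight(U=3) = 13/484
  weight(U=4) = 1/36
Total weight = 1/36 + 13/484 + 1/36 = 359/4356
P(U=2 | obs) = 1/36 / 359/4356 = 121/359
P(U=3 | obs) = 13/484 / 359/4356 = 117/359
P(U=4 | obs) = 1/36 / 359/4356 = 121/359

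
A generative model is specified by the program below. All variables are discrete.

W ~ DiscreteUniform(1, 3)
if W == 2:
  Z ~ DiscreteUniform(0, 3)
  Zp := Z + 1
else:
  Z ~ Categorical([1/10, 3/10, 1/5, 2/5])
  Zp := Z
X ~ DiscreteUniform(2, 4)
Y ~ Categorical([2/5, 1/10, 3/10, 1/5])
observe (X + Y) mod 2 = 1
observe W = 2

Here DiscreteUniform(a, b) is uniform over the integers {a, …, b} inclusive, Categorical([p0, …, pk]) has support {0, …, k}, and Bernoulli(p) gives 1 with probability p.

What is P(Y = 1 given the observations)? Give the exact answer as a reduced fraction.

Enumerate traces; 24 have nonzero weight after conditioning:
  (W=2, Z=0, X=2, Y=1) weight 1/360
  (W=2, Z=0, X=2, Y=3) weight 1/180
  (W=2, Z=0, X=3, Y=0) weight 1/90
  (W=2, Z=0, X=3, Y=2) weight 1/120
  (W=2, Z=0, X=4, Y=1) weight 1/360
  (W=2, Z=0, X=4, Y=3) weight 1/180
  (W=2, Z=1, X=2, Y=1) weight 1/360
  (W=2, Z=1, X=2, Y=3) weight 1/180
  … 16 more
Group by Y:
  weight(Y=0) = 2/45
  weight(Y=1) = 1/45
  weight(Y=2) = 1/30
  weight(Y=3) = 2/45
Total weight = 2/45 + 1/45 + 1/30 + 2/45 = 13/90
P(Y=0 | obs) = 2/45 / 13/90 = 4/13
P(Y=1 | obs) = 1/45 / 13/90 = 2/13
P(Y=2 | obs) = 1/30 / 13/90 = 3/13
P(Y=3 | obs) = 2/45 / 13/90 = 4/13

P(Y = 1 | obs) = 2/13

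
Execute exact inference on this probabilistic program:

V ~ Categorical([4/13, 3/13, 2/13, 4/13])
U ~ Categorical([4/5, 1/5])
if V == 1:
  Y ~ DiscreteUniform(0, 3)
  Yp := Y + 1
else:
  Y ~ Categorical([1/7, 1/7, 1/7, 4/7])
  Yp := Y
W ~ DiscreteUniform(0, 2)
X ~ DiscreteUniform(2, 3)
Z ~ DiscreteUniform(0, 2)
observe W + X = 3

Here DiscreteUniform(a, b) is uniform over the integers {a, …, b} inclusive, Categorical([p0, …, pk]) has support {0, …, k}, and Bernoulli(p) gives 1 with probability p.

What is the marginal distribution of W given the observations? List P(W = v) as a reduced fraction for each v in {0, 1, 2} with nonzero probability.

Enumerate traces; 192 have nonzero weight after conditioning:
  (V=0, U=0, Y=0, W=0, X=3, Z=0) weight 8/4095
  (V=0, U=0, Y=0, W=0, X=3, Z=1) weight 8/4095
  (V=0, U=0, Y=0, W=0, X=3, Z=2) weight 8/4095
  (V=0, U=0, Y=0, W=1, X=2, Z=0) weight 8/4095
  (V=0, U=0, Y=0, W=1, X=2, Z=1) weight 8/4095
  (V=0, U=0, Y=0, W=1, X=2, Z=2) weight 8/4095
  (V=0, U=0, Y=1, W=0, X=3, Z=0) weight 8/4095
  (V=0, U=0, Y=1, W=0, X=3, Z=1) weight 8/4095
  … 184 more
Group by W:
  weight(W=0) = 1/6
  weight(W=1) = 1/6
Total weight = 1/6 + 1/6 = 1/3
P(W=0 | obs) = 1/6 / 1/3 = 1/2
P(W=1 | obs) = 1/6 / 1/3 = 1/2

P(W=0) = 1/2, P(W=1) = 1/2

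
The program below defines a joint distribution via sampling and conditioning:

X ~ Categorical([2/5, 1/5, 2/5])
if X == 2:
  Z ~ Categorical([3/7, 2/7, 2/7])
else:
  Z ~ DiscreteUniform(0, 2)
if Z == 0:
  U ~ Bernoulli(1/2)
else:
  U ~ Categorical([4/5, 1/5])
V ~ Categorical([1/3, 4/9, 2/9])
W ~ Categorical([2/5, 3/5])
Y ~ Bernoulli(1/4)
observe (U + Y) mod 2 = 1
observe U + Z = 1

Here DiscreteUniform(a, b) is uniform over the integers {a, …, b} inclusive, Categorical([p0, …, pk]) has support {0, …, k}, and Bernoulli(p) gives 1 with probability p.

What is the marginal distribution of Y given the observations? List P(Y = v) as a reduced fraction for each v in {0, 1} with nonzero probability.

P(Y=0) = 195/283, P(Y=1) = 88/283

Enumerate traces; 36 have nonzero weight after conditioning:
  (X=0, Z=0, U=1, V=0, W=0, Y=0) weight 1/150
  (X=0, Z=0, U=1, V=0, W=1, Y=0) weight 1/100
  (X=0, Z=0, U=1, V=1, W=0, Y=0) weight 2/225
  (X=0, Z=0, U=1, V=1, W=1, Y=0) weight 1/75
  (X=0, Z=0, U=1, V=2, W=0, Y=0) weight 1/225
  (X=0, Z=0, U=1, V=2, W=1, Y=0) weight 1/150
  (X=0, Z=1, U=0, V=0, W=0, Y=1) weight 4/1125
  (X=0, Z=1, U=0, V=0, W=1, Y=1) weight 2/375
  … 28 more
Group by Y:
  weight(Y=0) = 39/280
  weight(Y=1) = 11/175
Total weight = 39/280 + 11/175 = 283/1400
P(Y=0 | obs) = 39/280 / 283/1400 = 195/283
P(Y=1 | obs) = 11/175 / 283/1400 = 88/283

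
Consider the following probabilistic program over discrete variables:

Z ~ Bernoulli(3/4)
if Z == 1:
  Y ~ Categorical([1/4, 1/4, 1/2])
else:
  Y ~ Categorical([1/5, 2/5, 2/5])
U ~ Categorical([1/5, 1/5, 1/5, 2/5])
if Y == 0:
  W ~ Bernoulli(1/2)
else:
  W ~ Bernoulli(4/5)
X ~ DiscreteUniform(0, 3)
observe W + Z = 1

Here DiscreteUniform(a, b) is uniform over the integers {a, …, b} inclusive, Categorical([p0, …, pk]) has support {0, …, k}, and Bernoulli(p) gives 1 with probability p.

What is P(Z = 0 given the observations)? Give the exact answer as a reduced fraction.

Enumerate traces; 96 have nonzero weight after conditioning:
  (Z=0, Y=0, U=0, W=1, X=0) weight 1/800
  (Z=0, Y=0, U=0, W=1, X=1) weight 1/800
  (Z=0, Y=0, U=0, W=1, X=2) weight 1/800
  (Z=0, Y=0, U=0, W=1, X=3) weight 1/800
  (Z=0, Y=0, U=1, W=1, X=0) weight 1/800
  (Z=0, Y=0, U=1, W=1, X=1) weight 1/800
  (Z=0, Y=0, U=1, W=1, X=2) weight 1/800
  (Z=0, Y=0, U=1, W=1, X=3) weight 1/800
  (Z=1, Y=0, U=0, W=0, X=0) weight 3/640
  … 87 more
Group by Z:
  weight(Z=0) = 37/200
  weight(Z=1) = 33/160
Total weight = 37/200 + 33/160 = 313/800
P(Z=0 | obs) = 37/200 / 313/800 = 148/313
P(Z=1 | obs) = 33/160 / 313/800 = 165/313

P(Z = 0 | obs) = 148/313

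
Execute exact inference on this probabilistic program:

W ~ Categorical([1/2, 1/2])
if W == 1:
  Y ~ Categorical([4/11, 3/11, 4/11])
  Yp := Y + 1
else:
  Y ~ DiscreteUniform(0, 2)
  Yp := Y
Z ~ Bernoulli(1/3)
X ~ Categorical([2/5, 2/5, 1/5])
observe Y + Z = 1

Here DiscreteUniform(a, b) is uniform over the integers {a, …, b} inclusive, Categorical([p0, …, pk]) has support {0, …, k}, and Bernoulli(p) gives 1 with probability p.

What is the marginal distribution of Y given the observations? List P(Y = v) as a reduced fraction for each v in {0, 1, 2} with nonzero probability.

Enumerate traces; 12 have nonzero weight after conditioning:
  (W=0, Y=0, Z=1, X=0) weight 1/45
  (W=0, Y=0, Z=1, X=1) weight 1/45
  (W=0, Y=0, Z=1, X=2) weight 1/90
  (W=0, Y=1, Z=0, X=0) weight 2/45
  (W=0, Y=1, Z=0, X=1) weight 2/45
  (W=0, Y=1, Z=0, X=2) weight 1/45
  (W=1, Y=0, Z=1, X=0) weight 4/165
  (W=1, Y=0, Z=1, X=1) weight 4/165
  … 4 more
Group by Y:
  weight(Y=0) = 23/198
  weight(Y=1) = 20/99
Total weight = 23/198 + 20/99 = 7/22
P(Y=0 | obs) = 23/198 / 7/22 = 23/63
P(Y=1 | obs) = 20/99 / 7/22 = 40/63

P(Y=0) = 23/63, P(Y=1) = 40/63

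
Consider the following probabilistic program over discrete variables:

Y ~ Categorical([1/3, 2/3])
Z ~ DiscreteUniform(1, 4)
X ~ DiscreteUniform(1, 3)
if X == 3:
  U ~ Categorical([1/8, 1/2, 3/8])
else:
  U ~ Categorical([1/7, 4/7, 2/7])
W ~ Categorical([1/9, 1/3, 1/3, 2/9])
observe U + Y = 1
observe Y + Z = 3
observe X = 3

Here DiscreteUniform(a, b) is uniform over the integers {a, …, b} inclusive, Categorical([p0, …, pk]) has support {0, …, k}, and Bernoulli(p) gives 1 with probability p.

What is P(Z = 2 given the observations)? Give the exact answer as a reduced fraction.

Enumerate traces; 8 have nonzero weight after conditioning:
  (Y=0, Z=3, X=3, U=1, W=0) weight 1/648
  (Y=0, Z=3, X=3, U=1, W=1) weight 1/216
  (Y=0, Z=3, X=3, U=1, W=2) weight 1/216
  (Y=0, Z=3, X=3, U=1, W=3) weight 1/324
  (Y=1, Z=2, X=3, U=0, W=0) weight 1/1296
  (Y=1, Z=2, X=3, U=0, W=1) weight 1/432
  (Y=1, Z=2, X=3, U=0, W=2) weight 1/432
  (Y=1, Z=2, X=3, U=0, W=3) weight 1/648
Group by Z:
  weight(Z=2) = 1/144
  weight(Z=3) = 1/72
Total weight = 1/144 + 1/72 = 1/48
P(Z=2 | obs) = 1/144 / 1/48 = 1/3
P(Z=3 | obs) = 1/72 / 1/48 = 2/3

P(Z = 2 | obs) = 1/3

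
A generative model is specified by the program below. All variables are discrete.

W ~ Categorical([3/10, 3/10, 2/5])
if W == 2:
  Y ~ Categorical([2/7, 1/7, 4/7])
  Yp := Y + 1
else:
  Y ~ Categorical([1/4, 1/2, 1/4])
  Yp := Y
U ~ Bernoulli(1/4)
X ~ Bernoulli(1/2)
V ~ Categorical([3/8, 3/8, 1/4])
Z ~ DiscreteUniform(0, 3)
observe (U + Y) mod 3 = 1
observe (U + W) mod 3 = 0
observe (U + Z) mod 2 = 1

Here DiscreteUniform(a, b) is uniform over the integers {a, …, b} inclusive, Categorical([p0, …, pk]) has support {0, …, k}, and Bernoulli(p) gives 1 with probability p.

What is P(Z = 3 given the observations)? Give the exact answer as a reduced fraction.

P(Z = 3 | obs) = 63/158

Enumerate traces; 24 have nonzero weight after conditioning:
  (W=0, Y=1, U=0, X=0, V=0, Z=1) weight 27/5120
  (W=0, Y=1, U=0, X=0, V=0, Z=3) weight 27/5120
  (W=0, Y=1, U=0, X=0, V=1, Z=1) weight 27/5120
  (W=0, Y=1, U=0, X=0, V=1, Z=3) weight 27/5120
  (W=0, Y=1, U=0, X=0, V=2, Z=1) weight 9/2560
  (W=0, Y=1, U=0, X=0, V=2, Z=3) weight 9/2560
  (W=0, Y=1, U=0, X=1, V=0, Z=1) weight 27/5120
  (W=0, Y=1, U=0, X=1, V=0, Z=3) weight 27/5120
  (W=2, Y=0, U=1, X=0, V=0, Z=0) weight 3/2240
  (W=2, Y=0, U=1, X=0, V=0, Z=2) weight 3/2240
  … 14 more
Group by Z:
  weight(Z=0) = 1/140
  weight(Z=1) = 9/320
  weight(Z=2) = 1/140
  weight(Z=3) = 9/320
Total weight = 1/140 + 9/320 + 1/140 + 9/320 = 79/1120
P(Z=0 | obs) = 1/140 / 79/1120 = 8/79
P(Z=1 | obs) = 9/320 / 79/1120 = 63/158
P(Z=2 | obs) = 1/140 / 79/1120 = 8/79
P(Z=3 | obs) = 9/320 / 79/1120 = 63/158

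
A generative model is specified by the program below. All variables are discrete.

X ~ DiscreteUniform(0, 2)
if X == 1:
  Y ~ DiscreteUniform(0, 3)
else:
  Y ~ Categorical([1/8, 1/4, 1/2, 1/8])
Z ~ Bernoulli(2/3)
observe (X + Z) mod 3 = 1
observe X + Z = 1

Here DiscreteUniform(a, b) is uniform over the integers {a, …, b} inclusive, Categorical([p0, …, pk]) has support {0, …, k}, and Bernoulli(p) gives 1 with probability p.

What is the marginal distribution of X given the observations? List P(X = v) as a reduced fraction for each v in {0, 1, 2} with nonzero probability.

P(X=0) = 2/3, P(X=1) = 1/3

Enumerate traces; 8 have nonzero weight after conditioning:
  (X=0, Y=0, Z=1) weight 1/36
  (X=0, Y=1, Z=1) weight 1/18
  (X=0, Y=2, Z=1) weight 1/9
  (X=0, Y=3, Z=1) weight 1/36
  (X=1, Y=0, Z=0) weight 1/36
  (X=1, Y=1, Z=0) weight 1/36
  (X=1, Y=2, Z=0) weight 1/36
  (X=1, Y=3, Z=0) weight 1/36
Group by X:
  weight(X=0) = 2/9
  weight(X=1) = 1/9
Total weight = 2/9 + 1/9 = 1/3
P(X=0 | obs) = 2/9 / 1/3 = 2/3
P(X=1 | obs) = 1/9 / 1/3 = 1/3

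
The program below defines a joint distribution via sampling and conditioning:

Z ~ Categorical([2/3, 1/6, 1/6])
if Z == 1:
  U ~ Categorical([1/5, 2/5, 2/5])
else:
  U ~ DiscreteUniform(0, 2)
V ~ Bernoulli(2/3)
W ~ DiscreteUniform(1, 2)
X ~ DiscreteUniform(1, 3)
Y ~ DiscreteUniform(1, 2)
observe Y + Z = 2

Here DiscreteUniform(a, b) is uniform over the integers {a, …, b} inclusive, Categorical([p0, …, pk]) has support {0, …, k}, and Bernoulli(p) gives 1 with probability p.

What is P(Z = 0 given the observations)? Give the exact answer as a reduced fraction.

P(Z = 0 | obs) = 4/5

Enumerate traces; 72 have nonzero weight after conditioning:
  (Z=0, U=0, V=0, W=1, X=1, Y=2) weight 1/162
  (Z=0, U=0, V=0, W=1, X=2, Y=2) weight 1/162
  (Z=0, U=0, V=0, W=1, X=3, Y=2) weight 1/162
  (Z=0, U=0, V=0, W=2, X=1, Y=2) weight 1/162
  (Z=0, U=0, V=0, W=2, X=2, Y=2) weight 1/162
  (Z=0, U=0, V=0, W=2, X=3, Y=2) weight 1/162
  (Z=0, U=0, V=1, W=1, X=1, Y=2) weight 1/81
  (Z=0, U=0, V=1, W=1, X=2, Y=2) weight 1/81
  (Z=1, U=0, V=0, W=1, X=1, Y=1) weight 1/1080
  … 63 more
Group by Z:
  weight(Z=0) = 1/3
  weight(Z=1) = 1/12
Total weight = 1/3 + 1/12 = 5/12
P(Z=0 | obs) = 1/3 / 5/12 = 4/5
P(Z=1 | obs) = 1/12 / 5/12 = 1/5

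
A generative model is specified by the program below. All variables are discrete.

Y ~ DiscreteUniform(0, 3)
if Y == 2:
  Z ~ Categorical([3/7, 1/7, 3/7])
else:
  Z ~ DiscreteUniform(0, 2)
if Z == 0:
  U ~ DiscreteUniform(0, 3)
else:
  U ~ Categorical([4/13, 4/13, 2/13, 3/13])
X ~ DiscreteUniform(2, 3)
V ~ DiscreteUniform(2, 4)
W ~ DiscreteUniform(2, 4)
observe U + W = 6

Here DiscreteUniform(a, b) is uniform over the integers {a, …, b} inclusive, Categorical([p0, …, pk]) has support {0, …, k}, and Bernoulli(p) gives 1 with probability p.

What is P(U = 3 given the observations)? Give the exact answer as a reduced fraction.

P(U = 3 | obs) = 173/310

Enumerate traces; 144 have nonzero weight after conditioning:
  (Y=0, Z=0, U=2, X=2, V=2, W=4) weight 1/864
  (Y=0, Z=0, U=2, X=2, V=3, W=4) weight 1/864
  (Y=0, Z=0, U=2, X=2, V=4, W=4) weight 1/864
  (Y=0, Z=0, U=2, X=3, V=2, W=4) weight 1/864
  (Y=0, Z=0, U=2, X=3, V=3, W=4) weight 1/864
  (Y=0, Z=0, U=2, X=3, V=4, W=4) weight 1/864
  (Y=0, Z=0, U=3, X=2, V=2, W=3) weight 1/864
  (Y=0, Z=0, U=3, X=2, V=3, W=3) weight 1/864
  … 136 more
Group by U:
  weight(U=2) = 137/2184
  weight(U=3) = 173/2184
Total weight = 137/2184 + 173/2184 = 155/1092
P(U=2 | obs) = 137/2184 / 155/1092 = 137/310
P(U=3 | obs) = 173/2184 / 155/1092 = 173/310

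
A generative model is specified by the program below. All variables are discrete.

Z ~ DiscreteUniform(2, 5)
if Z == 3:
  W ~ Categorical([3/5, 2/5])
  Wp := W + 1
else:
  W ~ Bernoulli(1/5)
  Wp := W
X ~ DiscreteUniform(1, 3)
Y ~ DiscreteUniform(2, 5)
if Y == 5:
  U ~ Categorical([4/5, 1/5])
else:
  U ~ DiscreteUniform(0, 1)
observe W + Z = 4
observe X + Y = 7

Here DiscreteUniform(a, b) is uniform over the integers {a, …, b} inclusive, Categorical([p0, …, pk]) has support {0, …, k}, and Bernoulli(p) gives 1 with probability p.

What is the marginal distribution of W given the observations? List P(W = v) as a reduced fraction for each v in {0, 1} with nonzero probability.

P(W=0) = 2/3, P(W=1) = 1/3

Enumerate traces; 8 have nonzero weight after conditioning:
  (Z=3, W=1, X=2, Y=5, U=0) weight 1/150
  (Z=3, W=1, X=2, Y=5, U=1) weight 1/600
  (Z=3, W=1, X=3, Y=4, U=0) weight 1/240
  (Z=3, W=1, X=3, Y=4, U=1) weight 1/240
  (Z=4, W=0, X=2, Y=5, U=0) weight 1/75
  (Z=4, W=0, X=2, Y=5, U=1) weight 1/300
  (Z=4, W=0, X=3, Y=4, U=0) weight 1/120
  (Z=4, W=0, X=3, Y=4, U=1) weight 1/120
Group by W:
  weight(W=0) = 1/30
  weight(W=1) = 1/60
Total weight = 1/30 + 1/60 = 1/20
P(W=0 | obs) = 1/30 / 1/20 = 2/3
P(W=1 | obs) = 1/60 / 1/20 = 1/3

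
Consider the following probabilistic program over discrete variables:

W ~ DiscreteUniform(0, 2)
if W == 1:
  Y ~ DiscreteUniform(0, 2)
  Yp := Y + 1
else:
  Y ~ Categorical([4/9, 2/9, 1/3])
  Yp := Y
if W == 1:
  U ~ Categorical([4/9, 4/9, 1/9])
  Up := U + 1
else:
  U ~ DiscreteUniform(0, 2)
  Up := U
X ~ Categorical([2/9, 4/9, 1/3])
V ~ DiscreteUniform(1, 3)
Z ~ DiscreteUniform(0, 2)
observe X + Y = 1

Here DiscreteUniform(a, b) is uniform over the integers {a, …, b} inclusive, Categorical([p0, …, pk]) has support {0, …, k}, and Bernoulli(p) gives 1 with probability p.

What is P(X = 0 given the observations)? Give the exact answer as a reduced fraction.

P(X = 0 | obs) = 7/29

Enumerate traces; 162 have nonzero weight after conditioning:
  (W=0, Y=0, U=0, X=1, V=1, Z=0) weight 16/6561
  (W=0, Y=0, U=0, X=1, V=1, Z=1) weight 16/6561
  (W=0, Y=0, U=0, X=1, V=1, Z=2) weight 16/6561
  (W=0, Y=0, U=0, X=1, V=2, Z=0) weight 16/6561
  (W=0, Y=0, U=0, X=1, V=2, Z=1) weight 16/6561
  (W=0, Y=0, U=0, X=1, V=2, Z=2) weight 16/6561
  (W=0, Y=0, U=0, X=1, V=3, Z=0) weight 16/6561
  (W=0, Y=0, U=0, X=1, V=3, Z=1) weight 16/6561
  (W=0, Y=1, U=0, X=0, V=1, Z=0) weight 4/6561
  … 153 more
Group by X:
  weight(X=0) = 14/243
  weight(X=1) = 44/243
Total weight = 14/243 + 44/243 = 58/243
P(X=0 | obs) = 14/243 / 58/243 = 7/29
P(X=1 | obs) = 44/243 / 58/243 = 22/29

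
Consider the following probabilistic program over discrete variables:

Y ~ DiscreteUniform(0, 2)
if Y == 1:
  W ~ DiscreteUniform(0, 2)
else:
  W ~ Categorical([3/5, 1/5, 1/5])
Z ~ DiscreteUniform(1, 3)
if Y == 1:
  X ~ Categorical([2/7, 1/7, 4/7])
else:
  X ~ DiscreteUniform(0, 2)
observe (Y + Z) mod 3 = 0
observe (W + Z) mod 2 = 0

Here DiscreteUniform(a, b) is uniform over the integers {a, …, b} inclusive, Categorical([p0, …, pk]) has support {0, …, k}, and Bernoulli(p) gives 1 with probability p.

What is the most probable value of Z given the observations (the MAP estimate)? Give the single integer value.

argmax_v P(Z = v | obs) = 2

Enumerate traces; 12 have nonzero weight after conditioning:
  (Y=0, W=1, Z=3, X=0) weight 1/135
  (Y=0, W=1, Z=3, X=1) weight 1/135
  (Y=0, W=1, Z=3, X=2) weight 1/135
  (Y=1, W=0, Z=2, X=0) weight 2/189
  (Y=1, W=0, Z=2, X=1) weight 1/189
  (Y=1, W=0, Z=2, X=2) weight 4/189
  (Y=1, W=2, Z=2, X=0) weight 2/189
  (Y=1, W=2, Z=2, X=1) weight 1/189
  (Y=2, W=1, Z=1, X=0) weight 1/135
  … 3 more
Group by Z:
  weight(Z=1) = 1/45
  weight(Z=2) = 2/27
  weight(Z=3) = 1/45
Total weight = 1/45 + 2/27 + 1/45 = 16/135
P(Z=1 | obs) = 1/45 / 16/135 = 3/16
P(Z=2 | obs) = 2/27 / 16/135 = 5/8
P(Z=3 | obs) = 1/45 / 16/135 = 3/16
argmax = 2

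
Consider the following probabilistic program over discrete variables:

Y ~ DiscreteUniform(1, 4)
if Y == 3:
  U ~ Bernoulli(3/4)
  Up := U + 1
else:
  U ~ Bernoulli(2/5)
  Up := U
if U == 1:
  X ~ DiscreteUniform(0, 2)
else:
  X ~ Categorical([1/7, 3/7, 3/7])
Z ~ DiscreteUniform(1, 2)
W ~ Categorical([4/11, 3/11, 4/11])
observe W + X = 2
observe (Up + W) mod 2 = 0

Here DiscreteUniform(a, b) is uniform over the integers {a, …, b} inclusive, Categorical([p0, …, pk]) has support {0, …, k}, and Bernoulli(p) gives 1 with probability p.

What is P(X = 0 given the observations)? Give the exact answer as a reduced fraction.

Enumerate traces; 24 have nonzero weight after conditioning:
  (Y=1, U=0, X=0, Z=1, W=2) weight 3/770
  (Y=1, U=0, X=0, Z=2, W=2) weight 3/770
  (Y=1, U=0, X=2, Z=1, W=0) weight 9/770
  (Y=1, U=0, X=2, Z=2, W=0) weight 9/770
  (Y=1, U=1, X=1, Z=1, W=1) weight 1/220
  (Y=1, U=1, X=1, Z=2, W=1) weight 1/220
  (Y=2, U=0, X=0, Z=1, W=2) weight 3/770
  (Y=2, U=0, X=0, Z=2, W=2) weight 3/770
  … 16 more
Group by X:
  weight(X=0) = 71/1540
  weight(X=1) = 213/6160
  weight(X=2) = 13/140
Total weight = 71/1540 + 213/6160 + 13/140 = 1069/6160
P(X=0 | obs) = 71/1540 / 1069/6160 = 284/1069
P(X=1 | obs) = 213/6160 / 1069/6160 = 213/1069
P(X=2 | obs) = 13/140 / 1069/6160 = 572/1069

P(X = 0 | obs) = 284/1069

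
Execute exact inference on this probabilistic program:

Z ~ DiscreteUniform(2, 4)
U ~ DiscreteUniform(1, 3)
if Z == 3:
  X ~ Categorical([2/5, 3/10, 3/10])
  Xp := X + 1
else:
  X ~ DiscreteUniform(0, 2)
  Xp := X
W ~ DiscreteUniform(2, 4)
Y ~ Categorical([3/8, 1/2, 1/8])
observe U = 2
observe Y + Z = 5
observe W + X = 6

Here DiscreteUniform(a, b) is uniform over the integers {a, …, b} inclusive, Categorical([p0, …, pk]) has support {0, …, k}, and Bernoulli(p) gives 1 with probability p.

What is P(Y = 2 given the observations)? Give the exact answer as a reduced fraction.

Enumerate traces; 2 have nonzero weight after conditioning:
  (Z=3, U=2, X=2, W=4, Y=2) weight 1/720
  (Z=4, U=2, X=2, W=4, Y=1) weight 1/162
Group by Y:
  weight(Y=1) = 1/162
  weight(Y=2) = 1/720
Total weight = 1/162 + 1/720 = 49/6480
P(Y=1 | obs) = 1/162 / 49/6480 = 40/49
P(Y=2 | obs) = 1/720 / 49/6480 = 9/49

P(Y = 2 | obs) = 9/49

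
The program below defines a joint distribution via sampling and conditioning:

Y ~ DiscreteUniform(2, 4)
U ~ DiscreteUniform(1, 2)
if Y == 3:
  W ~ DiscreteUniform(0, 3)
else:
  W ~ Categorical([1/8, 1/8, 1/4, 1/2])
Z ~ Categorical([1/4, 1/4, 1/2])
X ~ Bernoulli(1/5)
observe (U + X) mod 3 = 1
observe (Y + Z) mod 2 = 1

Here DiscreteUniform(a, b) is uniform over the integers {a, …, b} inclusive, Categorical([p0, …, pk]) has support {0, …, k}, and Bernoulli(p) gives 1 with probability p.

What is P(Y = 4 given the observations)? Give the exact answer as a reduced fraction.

Enumerate traces; 16 have nonzero weight after conditioning:
  (Y=2, U=1, W=0, Z=1, X=0) weight 1/240
  (Y=2, U=1, W=1, Z=1, X=0) weight 1/240
  (Y=2, U=1, W=2, Z=1, X=0) weight 1/120
  (Y=2, U=1, W=3, Z=1, X=0) weight 1/60
  (Y=3, U=1, W=0, Z=0, X=0) weight 1/120
  (Y=3, U=1, W=0, Z=2, X=0) weight 1/60
  (Y=3, U=1, W=1, Z=0, X=0) weight 1/120
  (Y=3, U=1, W=1, Z=2, X=0) weight 1/60
  (Y=4, U=1, W=0, Z=1, X=0) weight 1/240
  … 7 more
Group by Y:
  weight(Y=2) = 1/30
  weight(Y=3) = 1/10
  weight(Y=4) = 1/30
Total weight = 1/30 + 1/10 + 1/30 = 1/6
P(Y=2 | obs) = 1/30 / 1/6 = 1/5
P(Y=3 | obs) = 1/10 / 1/6 = 3/5
P(Y=4 | obs) = 1/30 / 1/6 = 1/5

P(Y = 4 | obs) = 1/5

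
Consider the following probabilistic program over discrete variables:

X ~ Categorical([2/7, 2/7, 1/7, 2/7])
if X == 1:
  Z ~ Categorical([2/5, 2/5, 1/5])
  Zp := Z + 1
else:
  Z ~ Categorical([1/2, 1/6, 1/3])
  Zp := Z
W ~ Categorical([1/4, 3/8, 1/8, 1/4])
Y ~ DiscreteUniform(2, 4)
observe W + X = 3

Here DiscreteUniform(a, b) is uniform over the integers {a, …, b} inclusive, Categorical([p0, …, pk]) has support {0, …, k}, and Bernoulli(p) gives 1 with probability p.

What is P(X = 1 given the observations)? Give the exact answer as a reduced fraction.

Enumerate traces; 36 have nonzero weight after conditioning:
  (X=0, Z=0, W=3, Y=2) weight 1/84
  (X=0, Z=0, W=3, Y=3) weight 1/84
  (X=0, Z=0, W=3, Y=4) weight 1/84
  (X=0, Z=1, W=3, Y=2) weight 1/252
  (X=0, Z=1, W=3, Y=3) weight 1/252
  (X=0, Z=1, W=3, Y=4) weight 1/252
  (X=0, Z=2, W=3, Y=2) weight 1/126
  (X=0, Z=2, W=3, Y=3) weight 1/126
  (X=1, Z=0, W=2, Y=2) weight 1/210
  (X=2, Z=0, W=1, Y=2) weight 1/112
  … 26 more
Group by X:
  weight(X=0) = 1/14
  weight(X=1) = 1/28
  weight(X=2) = 3/56
  weight(X=3) = 1/14
Total weight = 1/14 + 1/28 + 3/56 + 1/14 = 13/56
P(X=0 | obs) = 1/14 / 13/56 = 4/13
P(X=1 | obs) = 1/28 / 13/56 = 2/13
P(X=2 | obs) = 3/56 / 13/56 = 3/13
P(X=3 | obs) = 1/14 / 13/56 = 4/13

P(X = 1 | obs) = 2/13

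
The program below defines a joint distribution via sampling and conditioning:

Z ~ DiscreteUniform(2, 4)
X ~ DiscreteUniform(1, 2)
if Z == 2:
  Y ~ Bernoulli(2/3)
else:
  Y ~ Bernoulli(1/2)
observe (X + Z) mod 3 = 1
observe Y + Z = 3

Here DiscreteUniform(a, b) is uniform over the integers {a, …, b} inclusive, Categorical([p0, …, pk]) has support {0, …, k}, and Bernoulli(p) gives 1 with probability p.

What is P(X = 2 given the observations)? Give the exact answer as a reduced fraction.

Enumerate traces; 2 have nonzero weight after conditioning:
  (Z=2, X=2, Y=1) weight 1/9
  (Z=3, X=1, Y=0) weight 1/12
Group by X:
  weight(X=1) = 1/12
  weight(X=2) = 1/9
Total weight = 1/12 + 1/9 = 7/36
P(X=1 | obs) = 1/12 / 7/36 = 3/7
P(X=2 | obs) = 1/9 / 7/36 = 4/7

P(X = 2 | obs) = 4/7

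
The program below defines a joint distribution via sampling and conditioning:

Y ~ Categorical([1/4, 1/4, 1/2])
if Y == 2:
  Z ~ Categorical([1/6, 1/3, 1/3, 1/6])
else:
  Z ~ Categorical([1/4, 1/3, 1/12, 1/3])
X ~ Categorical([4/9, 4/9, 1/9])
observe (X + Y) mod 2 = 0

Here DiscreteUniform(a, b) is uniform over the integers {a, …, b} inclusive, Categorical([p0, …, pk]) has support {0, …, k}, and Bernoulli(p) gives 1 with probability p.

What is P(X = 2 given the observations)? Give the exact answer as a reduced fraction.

P(X = 2 | obs) = 3/19

Enumerate traces; 20 have nonzero weight after conditioning:
  (Y=0, Z=0, X=0) weight 1/36
  (Y=0, Z=0, X=2) weight 1/144
  (Y=0, Z=1, X=0) weight 1/27
  (Y=0, Z=1, X=2) weight 1/108
  (Y=0, Z=2, X=0) weight 1/108
  (Y=0, Z=2, X=2) weight 1/432
  (Y=0, Z=3, X=0) weight 1/27
  (Y=0, Z=3, X=2) weight 1/108
  (Y=1, Z=0, X=1) weight 1/36
  … 11 more
Group by X:
  weight(X=0) = 1/3
  weight(X=1) = 1/9
  weight(X=2) = 1/12
Total weight = 1/3 + 1/9 + 1/12 = 19/36
P(X=0 | obs) = 1/3 / 19/36 = 12/19
P(X=1 | obs) = 1/9 / 19/36 = 4/19
P(X=2 | obs) = 1/12 / 19/36 = 3/19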